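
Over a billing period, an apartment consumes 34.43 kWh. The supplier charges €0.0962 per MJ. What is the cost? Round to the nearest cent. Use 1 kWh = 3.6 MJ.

€11.92

34.43 kWh × (3.6 MJ/kWh) = 123.9 MJ
Cost = 123.9 MJ × €0.0962/MJ = €11.92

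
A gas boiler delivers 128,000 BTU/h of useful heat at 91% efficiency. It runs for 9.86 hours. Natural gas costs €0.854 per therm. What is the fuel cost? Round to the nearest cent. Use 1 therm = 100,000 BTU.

€11.84

Heat delivered = 128,000 BTU/h × 9.86 h = 1,262,080 BTU
Gas input = 1,262,080 / 0.91 = 1,386,901 BTU
= 1,386,901 / 100,000 = 13.87 therm
Cost = 13.87 × €0.854/therm = €11.84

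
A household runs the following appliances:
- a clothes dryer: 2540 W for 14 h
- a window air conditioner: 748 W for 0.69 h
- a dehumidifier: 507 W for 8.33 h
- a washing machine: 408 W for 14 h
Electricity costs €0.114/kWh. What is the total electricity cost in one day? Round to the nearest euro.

clothes dryer: 2540 W × 14 h = 35,560 Wh = 35.56 kWh
window air conditioner: 748 W × 0.69 h = 516 Wh = 0.5161 kWh
dehumidifier: 507 W × 8.33 h = 4,223 Wh = 4.223 kWh
washing machine: 408 W × 14 h = 5,712 Wh = 5.712 kWh
Total energy = 35.56 + 0.5161 + 4.223 + 5.712 = 46.01 kWh
Cost = 46.01 kWh × €0.114 = €5.25 ≈ €5

€5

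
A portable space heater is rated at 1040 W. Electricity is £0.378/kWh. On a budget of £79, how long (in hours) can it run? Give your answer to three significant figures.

201 h

Energy budget = £79 / £0.378 per kWh = 209 kWh = 208,995 Wh
Runtime = 208,995 Wh / 1040 W = 201 h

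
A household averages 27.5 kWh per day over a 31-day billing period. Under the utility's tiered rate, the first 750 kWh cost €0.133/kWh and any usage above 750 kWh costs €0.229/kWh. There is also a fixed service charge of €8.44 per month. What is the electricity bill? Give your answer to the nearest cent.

€131.66

Usage = 27.5 kWh/day × 31 days = 852.5 kWh
First 750 kWh × €0.133 = €99.75
Remaining 102.5 kWh × €0.229 = €23.47
Energy charge = €123.22; + service €8.44 = €131.66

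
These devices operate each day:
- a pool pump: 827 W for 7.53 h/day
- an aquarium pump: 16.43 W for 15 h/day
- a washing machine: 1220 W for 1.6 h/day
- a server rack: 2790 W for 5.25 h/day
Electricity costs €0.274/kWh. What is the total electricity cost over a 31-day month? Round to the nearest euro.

€196

pool pump: 827 W × 7.53 h × 31 d = 193,047 Wh = 193 kWh
aquarium pump: 16.43 W × 15 h × 31 d = 7,640 Wh = 7.64 kWh
washing machine: 1220 W × 1.6 h × 31 d = 60,512 Wh = 60.51 kWh
server rack: 2790 W × 5.25 h × 31 d = 454,072 Wh = 454.1 kWh
Total energy = 193 + 7.64 + 60.51 + 454.1 = 715.3 kWh
Cost = 715.3 kWh × €0.274 = €195.98 ≈ €196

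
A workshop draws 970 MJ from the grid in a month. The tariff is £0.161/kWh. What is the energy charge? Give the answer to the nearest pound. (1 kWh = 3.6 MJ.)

£43

970 MJ × (0.27778 kWh/MJ) = 269.4 kWh
Cost = 269.4 kWh × £0.161/kWh = £43.38 ≈ £43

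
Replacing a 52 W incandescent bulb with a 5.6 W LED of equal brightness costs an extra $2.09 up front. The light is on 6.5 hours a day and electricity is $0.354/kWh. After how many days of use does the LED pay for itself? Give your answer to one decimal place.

Power saved = 52 − 5.6 = 46.4 W
Daily energy saved = 46.4 W × 6.5 h = 301.6 Wh = 0.3016 kWh
Daily savings = 0.3016 × $0.354 = $0.1068
Payback = $2.09 / $0.1068 per day = 19.58 days

19.6 days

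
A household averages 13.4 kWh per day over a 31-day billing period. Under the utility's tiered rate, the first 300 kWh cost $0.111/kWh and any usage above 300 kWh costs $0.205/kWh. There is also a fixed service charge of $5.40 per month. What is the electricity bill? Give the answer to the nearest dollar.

Usage = 13.4 kWh/day × 31 days = 415.4 kWh
First 300 kWh × $0.111 = $33.30
Remaining 115.4 kWh × $0.205 = $23.66
Energy charge = $56.96; + service $5.40 = $62.36 ≈ $62

$62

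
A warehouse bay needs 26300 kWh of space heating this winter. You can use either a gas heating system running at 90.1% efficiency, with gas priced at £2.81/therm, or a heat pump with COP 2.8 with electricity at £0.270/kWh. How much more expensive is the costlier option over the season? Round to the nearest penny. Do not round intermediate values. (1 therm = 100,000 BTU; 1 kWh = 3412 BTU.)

£262.56

Heat load = 26300 kWh × 3412 = 89,735,600 BTU
Gas: input = 89,735,600 / 0.901 = 99,595,560 BTU = 996 therm → 996 × £2.81 = £2,798.64
Heat pump: 89,735,600 BTU / 3412 = 26,300 kWh heat; / 2.8 = 9,393 kWh in → × £0.270 = £2,536.07
Difference = |£2,798.64 − £2,536.07| = £262.56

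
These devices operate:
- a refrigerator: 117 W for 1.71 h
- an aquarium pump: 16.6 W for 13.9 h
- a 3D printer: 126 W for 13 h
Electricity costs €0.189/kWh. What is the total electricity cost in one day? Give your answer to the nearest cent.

€0.39

refrigerator: 117 W × 1.71 h = 200 Wh = 0.2001 kWh
aquarium pump: 16.6 W × 13.9 h = 231 Wh = 0.2307 kWh
3D printer: 126 W × 13 h = 1,638 Wh = 1.638 kWh
Total energy = 0.2001 + 0.2307 + 1.638 = 2.069 kWh
Cost = 2.069 kWh × €0.189 = €0.39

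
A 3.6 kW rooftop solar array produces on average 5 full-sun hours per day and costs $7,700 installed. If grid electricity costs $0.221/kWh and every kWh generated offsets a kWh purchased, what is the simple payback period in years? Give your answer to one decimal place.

Daily generation = 3.6 kW × 5 h = 18 kWh
Annual generation = 18 × 365 = 6570 kWh
Annual savings = 6570 × $0.221 = $1,451.97
Payback = $7,700 / $1,451.97 = 5.3 years

5.3 years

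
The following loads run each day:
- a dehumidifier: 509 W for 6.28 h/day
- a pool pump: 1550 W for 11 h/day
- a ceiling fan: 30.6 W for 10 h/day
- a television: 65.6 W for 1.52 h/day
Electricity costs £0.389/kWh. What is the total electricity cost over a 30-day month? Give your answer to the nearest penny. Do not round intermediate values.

dehumidifier: 509 W × 6.28 h × 30 d = 95,896 Wh = 95.9 kWh
pool pump: 1550 W × 11 h × 30 d = 511,500 Wh = 511.5 kWh
ceiling fan: 30.6 W × 10 h × 30 d = 9,180 Wh = 9.18 kWh
television: 65.6 W × 1.52 h × 30 d = 2,991 Wh = 2.991 kWh
Total energy = 95.9 + 511.5 + 9.18 + 2.991 = 619.6 kWh
Cost = 619.6 kWh × £0.389 = £241.01

£241.01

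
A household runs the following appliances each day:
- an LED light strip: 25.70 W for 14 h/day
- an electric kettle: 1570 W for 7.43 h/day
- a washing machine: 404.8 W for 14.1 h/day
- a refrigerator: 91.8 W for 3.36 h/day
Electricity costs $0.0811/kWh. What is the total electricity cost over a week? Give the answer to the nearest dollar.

$10

LED light strip: 25.70 W × 14 h × 7 d = 2,519 Wh = 2.519 kWh
electric kettle: 1570 W × 7.43 h × 7 d = 81,656 Wh = 81.66 kWh
washing machine: 404.8 W × 14.1 h × 7 d = 39,954 Wh = 39.95 kWh
refrigerator: 91.8 W × 3.36 h × 7 d = 2,159 Wh = 2.159 kWh
Total energy = 2.519 + 81.66 + 39.95 + 2.159 = 126.3 kWh
Cost = 126.3 kWh × $0.0811 = $10.24 ≈ $10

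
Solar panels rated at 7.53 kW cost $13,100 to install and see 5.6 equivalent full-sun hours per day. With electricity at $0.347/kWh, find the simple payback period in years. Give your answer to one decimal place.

Daily generation = 7.53 kW × 5.6 h = 42.17 kWh
Annual generation = 42.17 × 365 = 15391 kWh
Annual savings = 15391 × $0.347 = $5,340.79
Payback = $13,100 / $5,340.79 = 2.45 years

2.5 years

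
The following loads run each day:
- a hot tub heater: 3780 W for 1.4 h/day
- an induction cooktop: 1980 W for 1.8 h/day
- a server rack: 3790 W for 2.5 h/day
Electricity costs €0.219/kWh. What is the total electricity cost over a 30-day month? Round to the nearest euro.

€120

hot tub heater: 3780 W × 1.4 h × 30 d = 158,760 Wh = 158.8 kWh
induction cooktop: 1980 W × 1.8 h × 30 d = 106,920 Wh = 106.9 kWh
server rack: 3790 W × 2.5 h × 30 d = 284,250 Wh = 284.2 kWh
Total energy = 158.8 + 106.9 + 284.2 = 549.9 kWh
Cost = 549.9 kWh × €0.219 = €120.43 ≈ €120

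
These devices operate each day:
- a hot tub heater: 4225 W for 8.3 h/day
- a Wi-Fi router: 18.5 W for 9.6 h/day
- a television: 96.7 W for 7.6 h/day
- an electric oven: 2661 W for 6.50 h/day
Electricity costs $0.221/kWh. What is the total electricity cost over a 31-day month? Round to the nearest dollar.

hot tub heater: 4225 W × 8.3 h × 31 d = 1,087,092 Wh = 1,087 kWh
Wi-Fi router: 18.5 W × 9.6 h × 31 d = 5,506 Wh = 5.506 kWh
television: 96.7 W × 7.6 h × 31 d = 22,783 Wh = 22.78 kWh
electric oven: 2661 W × 6.50 h × 31 d = 536,192 Wh = 536.2 kWh
Total energy = 1,087 + 5.506 + 22.78 + 536.2 = 1,652 kWh
Cost = 1,652 kWh × $0.221 = $365.00

$365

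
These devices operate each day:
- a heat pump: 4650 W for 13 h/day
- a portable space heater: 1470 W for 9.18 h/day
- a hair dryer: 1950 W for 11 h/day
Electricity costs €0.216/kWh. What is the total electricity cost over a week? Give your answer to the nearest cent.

€144.24

heat pump: 4650 W × 13 h × 7 d = 423,150 Wh = 423.1 kWh
portable space heater: 1470 W × 9.18 h × 7 d = 94,462 Wh = 94.46 kWh
hair dryer: 1950 W × 11 h × 7 d = 150,150 Wh = 150.2 kWh
Total energy = 423.1 + 94.46 + 150.2 = 667.8 kWh
Cost = 667.8 kWh × €0.216 = €144.24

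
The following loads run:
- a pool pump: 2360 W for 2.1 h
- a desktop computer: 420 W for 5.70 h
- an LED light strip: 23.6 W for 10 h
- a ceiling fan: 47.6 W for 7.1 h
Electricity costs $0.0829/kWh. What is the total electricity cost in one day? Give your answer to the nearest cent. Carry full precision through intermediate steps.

pool pump: 2360 W × 2.1 h = 4,956 Wh = 4.956 kWh
desktop computer: 420 W × 5.70 h = 2,394 Wh = 2.394 kWh
LED light strip: 23.6 W × 10 h = 236 Wh = 0.236 kWh
ceiling fan: 47.6 W × 7.1 h = 338 Wh = 0.338 kWh
Total energy = 4.956 + 2.394 + 0.236 + 0.338 = 7.924 kWh
Cost = 7.924 kWh × $0.0829 = $0.66

$0.66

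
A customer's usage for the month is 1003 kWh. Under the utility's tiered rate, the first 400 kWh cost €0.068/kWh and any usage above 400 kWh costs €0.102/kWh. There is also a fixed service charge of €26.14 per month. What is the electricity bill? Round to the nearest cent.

€114.85

First 400 kWh × €0.068 = €27.20
Remaining 603 kWh × €0.102 = €61.51
Energy charge = €88.71; + service €26.14 = €114.85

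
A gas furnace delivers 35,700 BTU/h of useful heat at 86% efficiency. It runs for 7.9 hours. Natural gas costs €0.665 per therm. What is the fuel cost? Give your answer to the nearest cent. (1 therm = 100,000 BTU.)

€2.18

Heat delivered = 35,700 BTU/h × 7.9 h = 282,030 BTU
Gas input = 282,030 / 0.86 = 327,942 BTU
= 327,942 / 100,000 = 3.279 therm
Cost = 3.279 × €0.665/therm = €2.18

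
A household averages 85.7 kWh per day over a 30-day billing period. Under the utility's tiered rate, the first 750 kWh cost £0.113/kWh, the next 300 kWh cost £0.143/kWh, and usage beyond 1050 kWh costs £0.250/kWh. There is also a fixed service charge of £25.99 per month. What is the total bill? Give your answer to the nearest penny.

Usage = 85.7 kWh/day × 30 days = 2571 kWh
First 750 kWh × £0.113 = £84.75
Next 300 kWh × £0.143 = £42.90
Remaining 1521 kWh × £0.250 = £380.25
Energy charge = £507.90; + service £25.99 = £533.89

£533.89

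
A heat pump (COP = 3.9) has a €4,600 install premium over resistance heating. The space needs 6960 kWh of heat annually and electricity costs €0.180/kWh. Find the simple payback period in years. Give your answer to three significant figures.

4.94 years

Resistance: 6960 kWh × €0.180 = €1,252.80/yr
Heat pump: 6960 / 3.9 = 1785 kWh in → × €0.180 = €321.23/yr
Annual savings = €931.57
Payback = €4,600 / €931.57 = 4.94 years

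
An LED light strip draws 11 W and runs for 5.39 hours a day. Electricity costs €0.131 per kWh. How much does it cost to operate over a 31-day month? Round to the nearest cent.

€0.24

Energy = 11 W × 5.39 h/day × 31 days = 1,838 Wh = 1.838 kWh
Cost = 1.838 kWh × €0.131/kWh = €0.24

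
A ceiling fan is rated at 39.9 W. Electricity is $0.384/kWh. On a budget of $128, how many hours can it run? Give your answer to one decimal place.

Energy budget = $128 / $0.384 per kWh = 333.3 kWh = 333,333 Wh
Runtime = 333,333 Wh / 39.9 W = 8,354 h

8354.2 h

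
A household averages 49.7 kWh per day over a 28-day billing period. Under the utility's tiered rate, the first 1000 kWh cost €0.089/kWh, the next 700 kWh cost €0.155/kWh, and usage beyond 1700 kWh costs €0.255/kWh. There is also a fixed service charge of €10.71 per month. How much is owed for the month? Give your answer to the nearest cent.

€160.41

Usage = 49.7 kWh/day × 28 days = 1391.6 kWh
First 1000 kWh × €0.089 = €89.00
Next 391.6 kWh × €0.155 = €60.70
Remaining tier: 0 kWh (not reached)
Energy charge = €149.70; + service €10.71 = €160.41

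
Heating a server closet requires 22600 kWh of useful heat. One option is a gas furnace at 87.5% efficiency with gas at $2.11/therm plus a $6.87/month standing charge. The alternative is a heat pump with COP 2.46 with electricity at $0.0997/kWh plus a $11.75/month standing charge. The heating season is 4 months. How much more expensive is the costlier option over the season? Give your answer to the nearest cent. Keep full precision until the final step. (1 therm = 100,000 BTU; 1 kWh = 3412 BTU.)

Heat load = 22600 kWh × 3412 = 77,111,200 BTU
Gas: input = 77,111,200 / 0.875 = 88,127,086 BTU = 881.3 therm → 881.3 × $2.11 = $1,859.48; + 4 × $6.87 standing = $1,886.96
Heat pump: 77,111,200 BTU / 3412 = 22,600 kWh heat; / 2.46 = 9,187 kWh in → × $0.0997 = $915.94; + 4 × $11.75 standing = $962.94
Difference = |$1,886.96 − $962.94| = $924.02

$924.02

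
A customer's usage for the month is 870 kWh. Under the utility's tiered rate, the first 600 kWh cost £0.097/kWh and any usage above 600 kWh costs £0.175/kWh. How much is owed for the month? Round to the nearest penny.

First 600 kWh × £0.097 = £58.20
Remaining 270 kWh × £0.175 = £47.25
Total = £105.45

£105.45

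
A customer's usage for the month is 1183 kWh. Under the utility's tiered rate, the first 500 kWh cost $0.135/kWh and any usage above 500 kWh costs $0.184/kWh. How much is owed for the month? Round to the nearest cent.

First 500 kWh × $0.135 = $67.50
Remaining 683 kWh × $0.184 = $125.67
Total = $193.17

$193.17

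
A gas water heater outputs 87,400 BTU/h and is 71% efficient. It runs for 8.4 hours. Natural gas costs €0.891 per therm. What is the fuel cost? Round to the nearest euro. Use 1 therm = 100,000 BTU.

€9

Heat delivered = 87,400 BTU/h × 8.4 h = 734,160 BTU
Gas input = 734,160 / 0.71 = 1,034,028 BTU
= 1,034,028 / 100,000 = 10.34 therm
Cost = 10.34 × €0.891/therm = €9.21 ≈ €9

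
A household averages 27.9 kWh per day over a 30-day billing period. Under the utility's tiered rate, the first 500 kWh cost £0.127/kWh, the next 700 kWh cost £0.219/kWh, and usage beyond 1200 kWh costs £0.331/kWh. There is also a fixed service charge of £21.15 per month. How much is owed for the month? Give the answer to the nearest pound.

Usage = 27.9 kWh/day × 30 days = 837 kWh
First 500 kWh × £0.127 = £63.50
Next 337 kWh × £0.219 = £73.80
Remaining tier: 0 kWh (not reached)
Energy charge = £137.30; + service £21.15 = £158.45 ≈ £158

£158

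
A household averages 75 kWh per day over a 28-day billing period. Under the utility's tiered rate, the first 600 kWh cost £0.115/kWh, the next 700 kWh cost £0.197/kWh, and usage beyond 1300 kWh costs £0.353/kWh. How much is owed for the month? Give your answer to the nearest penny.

Usage = 75 kWh/day × 28 days = 2100 kWh
First 600 kWh × £0.115 = £69.00
Next 700 kWh × £0.197 = £137.90
Remaining 800 kWh × £0.353 = £282.40
Total = £489.30

£489.30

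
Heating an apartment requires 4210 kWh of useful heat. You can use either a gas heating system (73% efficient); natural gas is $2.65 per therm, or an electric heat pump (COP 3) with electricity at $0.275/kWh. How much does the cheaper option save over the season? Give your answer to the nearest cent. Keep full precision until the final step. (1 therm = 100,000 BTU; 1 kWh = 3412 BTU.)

$135.54

Heat load = 4210 kWh × 3412 = 14,364,520 BTU
Gas: input = 14,364,520 / 0.730 = 19,677,425 BTU = 196.8 therm → 196.8 × $2.65 = $521.45
Heat pump: 14,364,520 BTU / 3412 = 4,210 kWh heat; / 3 = 1,403 kWh in → × $0.275 = $385.92
Difference = |$521.45 − $385.92| = $135.54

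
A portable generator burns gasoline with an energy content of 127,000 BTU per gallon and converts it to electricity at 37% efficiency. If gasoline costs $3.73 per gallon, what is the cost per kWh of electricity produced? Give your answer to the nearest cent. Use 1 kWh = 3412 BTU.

Electrical output per gallon = 127,000 BTU × 0.37 / 3412 BTU/kWh = 13.77 kWh
Cost per kWh = $3.73 / 13.77 kWh = $0.271

$0.27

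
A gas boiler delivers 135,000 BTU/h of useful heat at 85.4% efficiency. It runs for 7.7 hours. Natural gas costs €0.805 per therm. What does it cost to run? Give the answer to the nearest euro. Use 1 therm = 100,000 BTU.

€10

Heat delivered = 135,000 BTU/h × 7.7 h = 1,039,500 BTU
Gas input = 1,039,500 / 0.854 = 1,217,213 BTU
= 1,217,213 / 100,000 = 12.17 therm
Cost = 12.17 × €0.805/therm = €9.80 ≈ €10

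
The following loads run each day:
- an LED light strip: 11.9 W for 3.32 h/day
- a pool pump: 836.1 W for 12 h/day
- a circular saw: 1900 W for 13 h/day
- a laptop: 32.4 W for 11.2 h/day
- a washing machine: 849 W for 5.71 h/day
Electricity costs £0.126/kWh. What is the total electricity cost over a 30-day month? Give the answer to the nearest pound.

£151

LED light strip: 11.9 W × 3.32 h × 30 d = 1,185 Wh = 1.185 kWh
pool pump: 836.1 W × 12 h × 30 d = 300,996 Wh = 301 kWh
circular saw: 1900 W × 13 h × 30 d = 741,000 Wh = 741 kWh
laptop: 32.4 W × 11.2 h × 30 d = 10,886 Wh = 10.89 kWh
washing machine: 849 W × 5.71 h × 30 d = 145,434 Wh = 145.4 kWh
Total energy = 1.185 + 301 + 741 + 10.89 + 145.4 = 1,200 kWh
Cost = 1,200 kWh × £0.126 = £151.14 ≈ £151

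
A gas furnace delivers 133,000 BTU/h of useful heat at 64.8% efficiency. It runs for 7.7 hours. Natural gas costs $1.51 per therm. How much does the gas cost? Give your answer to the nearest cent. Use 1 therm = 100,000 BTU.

Heat delivered = 133,000 BTU/h × 7.7 h = 1,024,100 BTU
Gas input = 1,024,100 / 0.648 = 1,580,401 BTU
= 1,580,401 / 100,000 = 15.8 therm
Cost = 15.8 × $1.51/therm = $23.86

$23.86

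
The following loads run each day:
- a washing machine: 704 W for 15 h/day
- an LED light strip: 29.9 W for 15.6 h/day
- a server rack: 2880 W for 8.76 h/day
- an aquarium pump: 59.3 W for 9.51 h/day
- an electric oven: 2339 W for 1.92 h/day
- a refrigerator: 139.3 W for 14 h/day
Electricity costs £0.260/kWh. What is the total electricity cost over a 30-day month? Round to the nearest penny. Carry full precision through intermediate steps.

£337.43

washing machine: 704 W × 15 h × 30 d = 316,800 Wh = 316.8 kWh
LED light strip: 29.9 W × 15.6 h × 30 d = 13,993 Wh = 13.99 kWh
server rack: 2880 W × 8.76 h × 30 d = 756,864 Wh = 756.9 kWh
aquarium pump: 59.3 W × 9.51 h × 30 d = 16,918 Wh = 16.92 kWh
electric oven: 2339 W × 1.92 h × 30 d = 134,726 Wh = 134.7 kWh
refrigerator: 139.3 W × 14 h × 30 d = 58,506 Wh = 58.51 kWh
Total energy = 316.8 + 13.99 + 756.9 + 16.92 + 134.7 + 58.51 = 1,298 kWh
Cost = 1,298 kWh × £0.260 = £337.43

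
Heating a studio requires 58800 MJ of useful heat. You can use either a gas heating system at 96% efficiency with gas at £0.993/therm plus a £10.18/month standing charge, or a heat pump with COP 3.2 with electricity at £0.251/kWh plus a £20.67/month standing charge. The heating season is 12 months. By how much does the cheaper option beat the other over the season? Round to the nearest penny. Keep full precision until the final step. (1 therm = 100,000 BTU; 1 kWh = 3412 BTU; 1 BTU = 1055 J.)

£830.64

Heat load = 58800 MJ = 58,800,000,000 J / 1055 = 55,734,597 BTU
Gas: input = 55,734,597 / 0.96 = 58,056,872 BTU = 580.6 therm → 580.6 × £0.993 = £576.50; + 12 × £10.18 standing = £698.66
Heat pump: 55,734,597 BTU / 3412 = 16,330 kWh heat; / 3.2 = 5,105 kWh in → × £0.251 = £1,281.27; + 12 × £20.67 standing = £1,529.31
Difference = |£698.66 − £1,529.31| = £830.64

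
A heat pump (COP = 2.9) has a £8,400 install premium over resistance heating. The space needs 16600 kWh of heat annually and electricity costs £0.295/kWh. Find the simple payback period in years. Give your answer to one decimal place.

2.6 years

Resistance: 16600 kWh × £0.295 = £4,897.00/yr
Heat pump: 16600 / 2.9 = 5724 kWh in → × £0.295 = £1,688.62/yr
Annual savings = £3,208.38
Payback = £8,400 / £3,208.38 = 2.62 years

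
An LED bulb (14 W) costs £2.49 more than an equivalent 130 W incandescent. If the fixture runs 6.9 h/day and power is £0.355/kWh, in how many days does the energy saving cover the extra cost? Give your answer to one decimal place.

8.8 days

Power saved = 130 − 14 = 116 W
Daily energy saved = 116 W × 6.9 h = 800.4 Wh = 0.8004 kWh
Daily savings = 0.8004 × £0.355 = £0.2841
Payback = £2.49 / £0.2841 per day = 8.763 days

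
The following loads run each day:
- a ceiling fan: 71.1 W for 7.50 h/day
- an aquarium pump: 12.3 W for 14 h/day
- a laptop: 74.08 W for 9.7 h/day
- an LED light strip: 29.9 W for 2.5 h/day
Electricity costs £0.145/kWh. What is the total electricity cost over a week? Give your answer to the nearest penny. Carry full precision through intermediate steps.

ceiling fan: 71.1 W × 7.50 h × 7 d = 3,733 Wh = 3.733 kWh
aquarium pump: 12.3 W × 14 h × 7 d = 1,205 Wh = 1.205 kWh
laptop: 74.08 W × 9.7 h × 7 d = 5,030 Wh = 5.03 kWh
LED light strip: 29.9 W × 2.5 h × 7 d = 523 Wh = 0.5232 kWh
Total energy = 3.733 + 1.205 + 5.03 + 0.5232 = 10.49 kWh
Cost = 10.49 kWh × £0.145 = £1.52

£1.52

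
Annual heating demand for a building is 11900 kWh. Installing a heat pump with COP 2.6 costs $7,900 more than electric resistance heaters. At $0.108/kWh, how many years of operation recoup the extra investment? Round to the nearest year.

10 years

Resistance: 11900 kWh × $0.108 = $1,285.20/yr
Heat pump: 11900 / 2.6 = 4577 kWh in → × $0.108 = $494.31/yr
Annual savings = $790.89
Payback = $7,900 / $790.89 = 9.99 years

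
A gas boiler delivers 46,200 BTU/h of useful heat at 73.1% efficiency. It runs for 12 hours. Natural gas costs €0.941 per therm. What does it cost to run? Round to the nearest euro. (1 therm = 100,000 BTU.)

€7

Heat delivered = 46,200 BTU/h × 12 h = 554,400 BTU
Gas input = 554,400 / 0.731 = 758,413 BTU
= 758,413 / 100,000 = 7.584 therm
Cost = 7.584 × €0.941/therm = €7.14 ≈ €7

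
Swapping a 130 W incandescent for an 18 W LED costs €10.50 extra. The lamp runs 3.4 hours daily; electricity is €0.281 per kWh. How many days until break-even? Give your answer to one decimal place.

98.1 days

Power saved = 130 − 18 = 112 W
Daily energy saved = 112 W × 3.4 h = 380.8 Wh = 0.3808 kWh
Daily savings = 0.3808 × €0.281 = €0.1070
Payback = €10.50 / €0.1070 per day = 98.13 days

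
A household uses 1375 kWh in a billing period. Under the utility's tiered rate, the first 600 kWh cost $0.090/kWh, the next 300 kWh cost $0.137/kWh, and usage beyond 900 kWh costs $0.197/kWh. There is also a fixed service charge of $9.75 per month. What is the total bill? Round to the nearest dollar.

First 600 kWh × $0.090 = $54.00
Next 300 kWh × $0.137 = $41.10
Remaining 475 kWh × $0.197 = $93.58
Energy charge = $188.68; + service $9.75 = $198.43 ≈ $198

$198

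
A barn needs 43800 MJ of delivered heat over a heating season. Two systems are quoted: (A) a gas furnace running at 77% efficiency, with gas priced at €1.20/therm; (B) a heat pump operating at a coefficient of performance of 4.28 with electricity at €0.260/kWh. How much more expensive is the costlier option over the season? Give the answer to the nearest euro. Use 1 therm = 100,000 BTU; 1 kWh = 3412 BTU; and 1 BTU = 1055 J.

€92

Heat load = 43800 MJ = 43,800,000,000 J / 1055 = 41,516,588 BTU
Gas: input = 41,516,588 / 0.77 = 53,917,646 BTU = 539.2 therm → 539.2 × €1.20 = €647.01
Heat pump: 41,516,588 BTU / 3412 = 12,170 kWh heat; / 4.28 = 2,843 kWh in → × €0.260 = €739.17
Difference = |€647.01 − €739.17| = €92.15 ≈ €92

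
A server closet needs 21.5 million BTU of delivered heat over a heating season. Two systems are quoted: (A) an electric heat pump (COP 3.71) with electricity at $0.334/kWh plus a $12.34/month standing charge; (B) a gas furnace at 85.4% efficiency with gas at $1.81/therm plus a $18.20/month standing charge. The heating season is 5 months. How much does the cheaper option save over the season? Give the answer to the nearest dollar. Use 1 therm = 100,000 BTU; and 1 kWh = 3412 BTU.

Heat load = 21.5 × 10⁶ BTU = 21,500,000 BTU
Gas: input = 21,500,000 / 0.854 = 25,175,644 BTU = 251.8 therm → 251.8 × $1.81 = $455.68; + 5 × $18.20 standing = $546.68
Heat pump: 21,500,000 BTU / 3412 = 6,301 kWh heat; / 3.71 = 1,698 kWh in → × $0.334 = $567.29; + 5 × $12.34 standing = $628.99
Difference = |$546.68 − $628.99| = $82.31 ≈ $82

$82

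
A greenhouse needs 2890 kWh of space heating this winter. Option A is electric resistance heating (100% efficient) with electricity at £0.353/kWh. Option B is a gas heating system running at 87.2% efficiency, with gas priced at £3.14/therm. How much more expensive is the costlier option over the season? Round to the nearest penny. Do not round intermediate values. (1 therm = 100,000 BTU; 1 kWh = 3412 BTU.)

£665.10

Heat load = 2890 kWh × 3412 = 9,860,680 BTU
Gas: input = 9,860,680 / 0.872 = 11,308,119 BTU = 113.1 therm → 113.1 × £3.14 = £355.07
Electric: 9,860,680 BTU / 3412 = 2,890 kWh → × £0.353 = £1,020.17
Difference = |£355.07 − £1,020.17| = £665.10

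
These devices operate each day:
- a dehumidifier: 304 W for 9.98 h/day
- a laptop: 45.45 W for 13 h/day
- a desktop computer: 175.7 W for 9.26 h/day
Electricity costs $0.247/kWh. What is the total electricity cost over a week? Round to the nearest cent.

dehumidifier: 304 W × 9.98 h × 7 d = 21,237 Wh = 21.24 kWh
laptop: 45.45 W × 13 h × 7 d = 4,136 Wh = 4.136 kWh
desktop computer: 175.7 W × 9.26 h × 7 d = 11,389 Wh = 11.39 kWh
Total energy = 21.24 + 4.136 + 11.39 = 36.76 kWh
Cost = 36.76 kWh × $0.247 = $9.08

$9.08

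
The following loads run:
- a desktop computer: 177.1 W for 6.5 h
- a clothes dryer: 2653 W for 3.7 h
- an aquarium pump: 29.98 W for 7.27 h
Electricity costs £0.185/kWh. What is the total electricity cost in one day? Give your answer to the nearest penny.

desktop computer: 177.1 W × 6.5 h = 1,151 Wh = 1.151 kWh
clothes dryer: 2653 W × 3.7 h = 9,816 Wh = 9.816 kWh
aquarium pump: 29.98 W × 7.27 h = 218 Wh = 0.218 kWh
Total energy = 1.151 + 9.816 + 0.218 = 11.19 kWh
Cost = 11.19 kWh × £0.185 = £2.07

£2.07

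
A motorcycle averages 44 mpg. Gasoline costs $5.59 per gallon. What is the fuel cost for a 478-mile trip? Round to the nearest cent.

$60.73

Fuel = 478 mi / 44 mpg = 10.86 gal
Cost = 10.86 gal × $5.59/gal = $60.73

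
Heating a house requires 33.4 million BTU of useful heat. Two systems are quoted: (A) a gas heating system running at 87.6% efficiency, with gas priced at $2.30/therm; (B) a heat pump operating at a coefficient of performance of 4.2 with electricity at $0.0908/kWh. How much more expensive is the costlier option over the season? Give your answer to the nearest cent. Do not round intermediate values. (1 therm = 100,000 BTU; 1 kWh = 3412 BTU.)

Heat load = 33.4 × 10⁶ BTU = 33,400,000 BTU
Gas: input = 33,400,000 / 0.876 = 38,127,854 BTU = 381.3 therm → 381.3 × $2.30 = $876.94
Heat pump: 33,400,000 BTU / 3412 = 9,789 kWh heat; / 4.2 = 2,331 kWh in → × $0.0908 = $211.63
Difference = |$876.94 − $211.63| = $665.31

$665.31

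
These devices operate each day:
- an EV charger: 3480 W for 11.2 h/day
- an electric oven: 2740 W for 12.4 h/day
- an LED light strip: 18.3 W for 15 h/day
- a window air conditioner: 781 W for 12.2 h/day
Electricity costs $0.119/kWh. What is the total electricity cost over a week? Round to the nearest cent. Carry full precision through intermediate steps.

$68.93

EV charger: 3480 W × 11.2 h × 7 d = 272,832 Wh = 272.8 kWh
electric oven: 2740 W × 12.4 h × 7 d = 237,832 Wh = 237.8 kWh
LED light strip: 18.3 W × 15 h × 7 d = 1,922 Wh = 1.921 kWh
window air conditioner: 781 W × 12.2 h × 7 d = 66,697 Wh = 66.7 kWh
Total energy = 272.8 + 237.8 + 1.921 + 66.7 = 579.3 kWh
Cost = 579.3 kWh × $0.119 = $68.93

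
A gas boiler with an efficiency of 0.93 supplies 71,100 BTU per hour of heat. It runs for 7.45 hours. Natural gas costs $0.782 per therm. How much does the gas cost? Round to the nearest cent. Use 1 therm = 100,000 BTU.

Heat delivered = 71,100 BTU/h × 7.45 h = 529,695 BTU
Gas input = 529,695 / 0.93 = 569,565 BTU
= 569,565 / 100,000 = 5.696 therm
Cost = 5.696 × $0.782/therm = $4.45

$4.45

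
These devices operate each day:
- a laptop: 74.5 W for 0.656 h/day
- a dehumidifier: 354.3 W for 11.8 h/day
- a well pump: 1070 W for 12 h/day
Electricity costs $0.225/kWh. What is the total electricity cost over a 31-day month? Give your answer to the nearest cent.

laptop: 74.5 W × 0.656 h × 31 d = 1,515 Wh = 1.515 kWh
dehumidifier: 354.3 W × 11.8 h × 31 d = 129,603 Wh = 129.6 kWh
well pump: 1070 W × 12 h × 31 d = 398,040 Wh = 398 kWh
Total energy = 1.515 + 129.6 + 398 = 529.2 kWh
Cost = 529.2 kWh × $0.225 = $119.06

$119.06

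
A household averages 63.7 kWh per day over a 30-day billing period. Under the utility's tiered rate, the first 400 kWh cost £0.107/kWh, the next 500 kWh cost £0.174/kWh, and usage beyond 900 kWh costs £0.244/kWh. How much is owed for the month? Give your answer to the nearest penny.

£376.48

Usage = 63.7 kWh/day × 30 days = 1911 kWh
First 400 kWh × £0.107 = £42.80
Next 500 kWh × £0.174 = £87.00
Remaining 1011 kWh × £0.244 = £246.68
Total = £376.48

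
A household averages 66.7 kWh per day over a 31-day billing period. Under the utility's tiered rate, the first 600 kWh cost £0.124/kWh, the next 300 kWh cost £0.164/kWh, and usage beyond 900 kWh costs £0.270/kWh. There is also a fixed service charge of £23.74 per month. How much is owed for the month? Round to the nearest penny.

Usage = 66.7 kWh/day × 31 days = 2067.7 kWh
First 600 kWh × £0.124 = £74.40
Next 300 kWh × £0.164 = £49.20
Remaining 1167.7 kWh × £0.270 = £315.28
Energy charge = £438.88; + service £23.74 = £462.62

£462.62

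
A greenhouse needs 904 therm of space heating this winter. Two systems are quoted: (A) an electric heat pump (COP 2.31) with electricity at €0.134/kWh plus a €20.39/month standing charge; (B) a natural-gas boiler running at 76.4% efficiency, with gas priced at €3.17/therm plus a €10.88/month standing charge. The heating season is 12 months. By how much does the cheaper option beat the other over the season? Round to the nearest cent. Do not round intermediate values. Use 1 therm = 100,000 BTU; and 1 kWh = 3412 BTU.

Heat load = 904 therm × 100,000 = 90,400,000 BTU
Gas: input = 90,400,000 / 0.764 = 118,324,607 BTU = 1,183 therm → 1,183 × €3.17 = €3,750.89; + 12 × €10.88 standing = €3,881.45
Heat pump: 90,400,000 BTU / 3412 = 26,490 kWh heat; / 2.31 = 11,470 kWh in → × €0.134 = €1,536.92; + 12 × €20.39 standing = €1,781.60
Difference = |€3,881.45 − €1,781.60| = €2,099.85

€2099.85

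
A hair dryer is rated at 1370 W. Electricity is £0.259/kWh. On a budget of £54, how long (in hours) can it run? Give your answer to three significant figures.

Energy budget = £54 / £0.259 per kWh = 208.5 kWh = 208,494 Wh
Runtime = 208,494 Wh / 1370 W = 152.2 h

152 h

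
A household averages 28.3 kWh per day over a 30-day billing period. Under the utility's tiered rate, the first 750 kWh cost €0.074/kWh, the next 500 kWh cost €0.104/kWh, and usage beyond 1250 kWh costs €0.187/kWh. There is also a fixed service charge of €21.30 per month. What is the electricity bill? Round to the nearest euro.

€87

Usage = 28.3 kWh/day × 30 days = 849 kWh
First 750 kWh × €0.074 = €55.50
Next 99 kWh × €0.104 = €10.30
Remaining tier: 0 kWh (not reached)
Energy charge = €65.80; + service €21.30 = €87.10 ≈ €87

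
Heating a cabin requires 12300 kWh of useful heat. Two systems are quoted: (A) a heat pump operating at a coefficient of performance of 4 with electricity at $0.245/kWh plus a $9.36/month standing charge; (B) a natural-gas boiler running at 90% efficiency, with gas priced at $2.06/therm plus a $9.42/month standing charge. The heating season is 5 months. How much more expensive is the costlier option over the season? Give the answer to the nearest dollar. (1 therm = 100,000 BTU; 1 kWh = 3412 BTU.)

$208

Heat load = 12300 kWh × 3412 = 41,967,600 BTU
Gas: input = 41,967,600 / 0.900 = 46,630,667 BTU = 466.3 therm → 466.3 × $2.06 = $960.59; + 5 × $9.42 standing = $1,007.69
Heat pump: 41,967,600 BTU / 3412 = 12,300 kWh heat; / 4 = 3,075 kWh in → × $0.245 = $753.38; + 5 × $9.36 standing = $800.17
Difference = |$1,007.69 − $800.17| = $207.52 ≈ $208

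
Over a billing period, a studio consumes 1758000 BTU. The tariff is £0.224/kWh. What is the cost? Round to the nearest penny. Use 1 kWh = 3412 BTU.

£115.41

1758000 BTU × (0.00029308 kWh/BTU) = 515.2 kWh
Cost = 515.2 kWh × £0.224/kWh = £115.41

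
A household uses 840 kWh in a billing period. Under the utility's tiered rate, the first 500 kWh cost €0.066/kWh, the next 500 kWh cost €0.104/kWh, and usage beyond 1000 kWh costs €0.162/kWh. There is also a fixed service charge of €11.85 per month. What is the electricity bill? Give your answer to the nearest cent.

€80.21

First 500 kWh × €0.066 = €33.00
Next 340 kWh × €0.104 = €35.36
Remaining tier: 0 kWh (not reached)
Energy charge = €68.36; + service €11.85 = €80.21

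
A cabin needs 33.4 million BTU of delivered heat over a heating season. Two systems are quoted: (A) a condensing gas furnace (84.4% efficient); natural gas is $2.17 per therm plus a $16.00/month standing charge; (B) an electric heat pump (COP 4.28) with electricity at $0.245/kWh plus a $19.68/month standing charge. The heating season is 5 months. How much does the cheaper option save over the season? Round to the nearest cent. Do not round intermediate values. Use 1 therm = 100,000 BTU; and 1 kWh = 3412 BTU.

Heat load = 33.4 × 10⁶ BTU = 33,400,000 BTU
Gas: input = 33,400,000 / 0.844 = 39,573,460 BTU = 395.7 therm → 395.7 × $2.17 = $858.74; + 5 × $16.00 standing = $938.74
Heat pump: 33,400,000 BTU / 3412 = 9,789 kWh heat; / 4.28 = 2,287 kWh in → × $0.245 = $560.35; + 5 × $19.68 standing = $658.75
Difference = |$938.74 − $658.75| = $279.99

$279.99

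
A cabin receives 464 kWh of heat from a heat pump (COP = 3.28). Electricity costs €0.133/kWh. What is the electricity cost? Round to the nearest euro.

Electrical input = 464 kWh / 3.28 = 141.5 kWh
Cost = 141.5 × €0.133/kWh = €18.81 ≈ €19

€19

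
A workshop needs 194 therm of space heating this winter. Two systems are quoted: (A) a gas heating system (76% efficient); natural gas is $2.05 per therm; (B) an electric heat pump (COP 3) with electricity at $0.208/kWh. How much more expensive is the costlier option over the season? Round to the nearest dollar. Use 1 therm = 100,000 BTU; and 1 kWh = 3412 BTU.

$129

Heat load = 194 therm × 100,000 = 19,400,000 BTU
Gas: input = 19,400,000 / 0.76 = 25,526,316 BTU = 255.3 therm → 255.3 × $2.05 = $523.29
Heat pump: 19,400,000 BTU / 3412 = 5,686 kWh heat; / 3 = 1,895 kWh in → × $0.208 = $394.22
Difference = |$523.29 − $394.22| = $129.07 ≈ $129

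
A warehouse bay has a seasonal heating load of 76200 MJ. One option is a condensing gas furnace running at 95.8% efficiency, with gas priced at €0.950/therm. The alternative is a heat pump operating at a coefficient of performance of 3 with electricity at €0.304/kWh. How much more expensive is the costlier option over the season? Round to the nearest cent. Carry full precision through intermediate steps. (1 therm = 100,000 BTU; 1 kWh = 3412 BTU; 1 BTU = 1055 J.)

€1428.85

Heat load = 76200 MJ = 76,200,000,000 J / 1055 = 72,227,488 BTU
Gas: input = 72,227,488 / 0.958 = 75,394,038 BTU = 753.9 therm → 753.9 × €0.950 = €716.24
Heat pump: 72,227,488 BTU / 3412 = 21,170 kWh heat; / 3 = 7,056 kWh in → × €0.304 = €2,145.09
Difference = |€716.24 − €2,145.09| = €1,428.85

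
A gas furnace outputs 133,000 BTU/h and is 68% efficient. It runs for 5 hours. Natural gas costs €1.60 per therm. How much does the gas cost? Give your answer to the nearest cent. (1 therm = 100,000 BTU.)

€15.65

Heat delivered = 133,000 BTU/h × 5 h = 665,000 BTU
Gas input = 665,000 / 0.680 = 977,941 BTU
= 977,941 / 100,000 = 9.779 therm
Cost = 9.779 × €1.60/therm = €15.65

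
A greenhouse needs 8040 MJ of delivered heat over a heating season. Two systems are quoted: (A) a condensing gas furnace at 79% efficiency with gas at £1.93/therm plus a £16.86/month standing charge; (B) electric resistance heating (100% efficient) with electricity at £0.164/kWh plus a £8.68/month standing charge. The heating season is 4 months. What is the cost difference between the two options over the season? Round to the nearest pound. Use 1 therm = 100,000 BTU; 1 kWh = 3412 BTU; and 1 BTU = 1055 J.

£147

Heat load = 8040 MJ = 8,040,000,000 J / 1055 = 7,620,853 BTU
Gas: input = 7,620,853 / 0.79 = 9,646,649 BTU = 96.47 therm → 96.47 × £1.93 = £186.18; + 4 × £16.86 standing = £253.62
Electric: 7,620,853 BTU / 3412 = 2,234 kWh → × £0.164 = £366.30; + 4 × £8.68 standing = £401.02
Difference = |£253.62 − £401.02| = £147.40 ≈ £147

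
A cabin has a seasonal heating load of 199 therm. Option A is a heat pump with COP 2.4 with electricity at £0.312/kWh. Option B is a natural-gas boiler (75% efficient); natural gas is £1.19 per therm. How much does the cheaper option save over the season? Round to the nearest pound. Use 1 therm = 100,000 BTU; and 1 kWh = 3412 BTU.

£442

Heat load = 199 therm × 100,000 = 19,900,000 BTU
Gas: input = 19,900,000 / 0.75 = 26,533,333 BTU = 265.3 therm → 265.3 × £1.19 = £315.75
Heat pump: 19,900,000 BTU / 3412 = 5,832 kWh heat; / 2.4 = 2,430 kWh in → × £0.312 = £758.21
Difference = |£315.75 − £758.21| = £442.46 ≈ £442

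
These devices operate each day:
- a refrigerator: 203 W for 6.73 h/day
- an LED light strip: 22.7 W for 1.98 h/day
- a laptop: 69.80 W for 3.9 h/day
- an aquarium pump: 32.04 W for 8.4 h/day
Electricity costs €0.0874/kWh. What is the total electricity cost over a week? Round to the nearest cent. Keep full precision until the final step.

€1.19

refrigerator: 203 W × 6.73 h × 7 d = 9,563 Wh = 9.563 kWh
LED light strip: 22.7 W × 1.98 h × 7 d = 315 Wh = 0.3146 kWh
laptop: 69.80 W × 3.9 h × 7 d = 1,906 Wh = 1.906 kWh
aquarium pump: 32.04 W × 8.4 h × 7 d = 1,884 Wh = 1.884 kWh
Total energy = 9.563 + 0.3146 + 1.906 + 1.884 = 13.67 kWh
Cost = 13.67 kWh × €0.0874 = €1.19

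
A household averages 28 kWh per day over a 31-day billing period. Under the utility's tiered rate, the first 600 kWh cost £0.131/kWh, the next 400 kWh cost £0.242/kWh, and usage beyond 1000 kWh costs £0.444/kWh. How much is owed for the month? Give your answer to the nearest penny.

Usage = 28 kWh/day × 31 days = 868 kWh
First 600 kWh × £0.131 = £78.60
Next 268 kWh × £0.242 = £64.86
Remaining tier: 0 kWh (not reached)
Total = £143.46

£143.46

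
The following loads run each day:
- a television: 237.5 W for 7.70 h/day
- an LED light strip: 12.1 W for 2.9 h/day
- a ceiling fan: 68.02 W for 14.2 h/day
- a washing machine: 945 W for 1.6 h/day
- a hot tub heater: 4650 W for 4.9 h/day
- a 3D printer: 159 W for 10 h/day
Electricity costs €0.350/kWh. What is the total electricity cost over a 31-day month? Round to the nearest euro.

€312

television: 237.5 W × 7.70 h × 31 d = 56,691 Wh = 56.69 kWh
LED light strip: 12.1 W × 2.9 h × 31 d = 1,088 Wh = 1.088 kWh
ceiling fan: 68.02 W × 14.2 h × 31 d = 29,942 Wh = 29.94 kWh
washing machine: 945 W × 1.6 h × 31 d = 46,872 Wh = 46.87 kWh
hot tub heater: 4650 W × 4.9 h × 31 d = 706,335 Wh = 706.3 kWh
3D printer: 159 W × 10 h × 31 d = 49,290 Wh = 49.29 kWh
Total energy = 56.69 + 1.088 + 29.94 + 46.87 + 706.3 + 49.29 = 890.2 kWh
Cost = 890.2 kWh × €0.350 = €311.58 ≈ €312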